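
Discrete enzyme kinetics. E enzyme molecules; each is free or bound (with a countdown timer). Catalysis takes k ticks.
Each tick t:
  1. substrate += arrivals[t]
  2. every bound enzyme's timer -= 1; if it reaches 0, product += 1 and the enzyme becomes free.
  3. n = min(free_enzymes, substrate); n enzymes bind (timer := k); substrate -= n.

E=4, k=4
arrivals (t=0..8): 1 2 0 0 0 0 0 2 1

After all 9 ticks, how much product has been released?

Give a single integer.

Answer: 3

Derivation:
t=0: arr=1 -> substrate=0 bound=1 product=0
t=1: arr=2 -> substrate=0 bound=3 product=0
t=2: arr=0 -> substrate=0 bound=3 product=0
t=3: arr=0 -> substrate=0 bound=3 product=0
t=4: arr=0 -> substrate=0 bound=2 product=1
t=5: arr=0 -> substrate=0 bound=0 product=3
t=6: arr=0 -> substrate=0 bound=0 product=3
t=7: arr=2 -> substrate=0 bound=2 product=3
t=8: arr=1 -> substrate=0 bound=3 product=3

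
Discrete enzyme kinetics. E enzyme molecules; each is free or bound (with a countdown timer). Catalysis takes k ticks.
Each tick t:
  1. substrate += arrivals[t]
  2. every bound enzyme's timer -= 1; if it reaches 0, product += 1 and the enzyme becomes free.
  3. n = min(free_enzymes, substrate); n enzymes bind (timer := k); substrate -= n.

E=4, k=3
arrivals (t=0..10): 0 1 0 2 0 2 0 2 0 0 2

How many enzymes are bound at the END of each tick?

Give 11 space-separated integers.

t=0: arr=0 -> substrate=0 bound=0 product=0
t=1: arr=1 -> substrate=0 bound=1 product=0
t=2: arr=0 -> substrate=0 bound=1 product=0
t=3: arr=2 -> substrate=0 bound=3 product=0
t=4: arr=0 -> substrate=0 bound=2 product=1
t=5: arr=2 -> substrate=0 bound=4 product=1
t=6: arr=0 -> substrate=0 bound=2 product=3
t=7: arr=2 -> substrate=0 bound=4 product=3
t=8: arr=0 -> substrate=0 bound=2 product=5
t=9: arr=0 -> substrate=0 bound=2 product=5
t=10: arr=2 -> substrate=0 bound=2 product=7

Answer: 0 1 1 3 2 4 2 4 2 2 2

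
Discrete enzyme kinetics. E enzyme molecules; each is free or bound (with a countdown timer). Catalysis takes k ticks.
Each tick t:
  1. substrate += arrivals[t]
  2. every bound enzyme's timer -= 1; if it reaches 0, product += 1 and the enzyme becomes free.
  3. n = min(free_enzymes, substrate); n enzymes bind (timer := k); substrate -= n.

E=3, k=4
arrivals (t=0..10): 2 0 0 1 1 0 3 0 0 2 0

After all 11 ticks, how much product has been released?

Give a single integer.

t=0: arr=2 -> substrate=0 bound=2 product=0
t=1: arr=0 -> substrate=0 bound=2 product=0
t=2: arr=0 -> substrate=0 bound=2 product=0
t=3: arr=1 -> substrate=0 bound=3 product=0
t=4: arr=1 -> substrate=0 bound=2 product=2
t=5: arr=0 -> substrate=0 bound=2 product=2
t=6: arr=3 -> substrate=2 bound=3 product=2
t=7: arr=0 -> substrate=1 bound=3 product=3
t=8: arr=0 -> substrate=0 bound=3 product=4
t=9: arr=2 -> substrate=2 bound=3 product=4
t=10: arr=0 -> substrate=1 bound=3 product=5

Answer: 5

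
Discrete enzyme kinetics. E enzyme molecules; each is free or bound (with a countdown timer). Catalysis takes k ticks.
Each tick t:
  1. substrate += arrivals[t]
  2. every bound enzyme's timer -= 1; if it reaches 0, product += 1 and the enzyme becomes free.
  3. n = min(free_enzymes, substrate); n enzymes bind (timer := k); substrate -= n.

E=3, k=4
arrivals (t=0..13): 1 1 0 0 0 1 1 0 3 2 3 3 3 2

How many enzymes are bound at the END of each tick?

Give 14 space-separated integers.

t=0: arr=1 -> substrate=0 bound=1 product=0
t=1: arr=1 -> substrate=0 bound=2 product=0
t=2: arr=0 -> substrate=0 bound=2 product=0
t=3: arr=0 -> substrate=0 bound=2 product=0
t=4: arr=0 -> substrate=0 bound=1 product=1
t=5: arr=1 -> substrate=0 bound=1 product=2
t=6: arr=1 -> substrate=0 bound=2 product=2
t=7: arr=0 -> substrate=0 bound=2 product=2
t=8: arr=3 -> substrate=2 bound=3 product=2
t=9: arr=2 -> substrate=3 bound=3 product=3
t=10: arr=3 -> substrate=5 bound=3 product=4
t=11: arr=3 -> substrate=8 bound=3 product=4
t=12: arr=3 -> substrate=10 bound=3 product=5
t=13: arr=2 -> substrate=11 bound=3 product=6

Answer: 1 2 2 2 1 1 2 2 3 3 3 3 3 3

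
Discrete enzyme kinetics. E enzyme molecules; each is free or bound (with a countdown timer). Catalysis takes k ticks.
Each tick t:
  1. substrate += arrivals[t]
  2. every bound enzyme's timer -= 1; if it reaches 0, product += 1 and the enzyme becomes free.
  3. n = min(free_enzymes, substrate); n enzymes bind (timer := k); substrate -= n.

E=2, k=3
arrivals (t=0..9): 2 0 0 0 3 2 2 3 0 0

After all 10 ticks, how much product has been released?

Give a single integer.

t=0: arr=2 -> substrate=0 bound=2 product=0
t=1: arr=0 -> substrate=0 bound=2 product=0
t=2: arr=0 -> substrate=0 bound=2 product=0
t=3: arr=0 -> substrate=0 bound=0 product=2
t=4: arr=3 -> substrate=1 bound=2 product=2
t=5: arr=2 -> substrate=3 bound=2 product=2
t=6: arr=2 -> substrate=5 bound=2 product=2
t=7: arr=3 -> substrate=6 bound=2 product=4
t=8: arr=0 -> substrate=6 bound=2 product=4
t=9: arr=0 -> substrate=6 bound=2 product=4

Answer: 4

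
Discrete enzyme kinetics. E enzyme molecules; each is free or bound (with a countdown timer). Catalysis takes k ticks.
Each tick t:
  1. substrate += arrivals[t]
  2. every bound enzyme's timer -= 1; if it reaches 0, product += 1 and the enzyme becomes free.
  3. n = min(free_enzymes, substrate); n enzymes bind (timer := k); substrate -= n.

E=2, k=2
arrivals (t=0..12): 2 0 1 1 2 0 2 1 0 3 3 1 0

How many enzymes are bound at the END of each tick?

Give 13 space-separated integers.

t=0: arr=2 -> substrate=0 bound=2 product=0
t=1: arr=0 -> substrate=0 bound=2 product=0
t=2: arr=1 -> substrate=0 bound=1 product=2
t=3: arr=1 -> substrate=0 bound=2 product=2
t=4: arr=2 -> substrate=1 bound=2 product=3
t=5: arr=0 -> substrate=0 bound=2 product=4
t=6: arr=2 -> substrate=1 bound=2 product=5
t=7: arr=1 -> substrate=1 bound=2 product=6
t=8: arr=0 -> substrate=0 bound=2 product=7
t=9: arr=3 -> substrate=2 bound=2 product=8
t=10: arr=3 -> substrate=4 bound=2 product=9
t=11: arr=1 -> substrate=4 bound=2 product=10
t=12: arr=0 -> substrate=3 bound=2 product=11

Answer: 2 2 1 2 2 2 2 2 2 2 2 2 2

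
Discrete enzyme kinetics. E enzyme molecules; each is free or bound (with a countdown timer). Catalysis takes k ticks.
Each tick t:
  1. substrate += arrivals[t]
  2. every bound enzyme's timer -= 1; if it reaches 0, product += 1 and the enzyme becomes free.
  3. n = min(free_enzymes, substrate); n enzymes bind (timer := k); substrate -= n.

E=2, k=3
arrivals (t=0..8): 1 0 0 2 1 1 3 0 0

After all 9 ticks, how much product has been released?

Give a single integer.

Answer: 3

Derivation:
t=0: arr=1 -> substrate=0 bound=1 product=0
t=1: arr=0 -> substrate=0 bound=1 product=0
t=2: arr=0 -> substrate=0 bound=1 product=0
t=3: arr=2 -> substrate=0 bound=2 product=1
t=4: arr=1 -> substrate=1 bound=2 product=1
t=5: arr=1 -> substrate=2 bound=2 product=1
t=6: arr=3 -> substrate=3 bound=2 product=3
t=7: arr=0 -> substrate=3 bound=2 product=3
t=8: arr=0 -> substrate=3 bound=2 product=3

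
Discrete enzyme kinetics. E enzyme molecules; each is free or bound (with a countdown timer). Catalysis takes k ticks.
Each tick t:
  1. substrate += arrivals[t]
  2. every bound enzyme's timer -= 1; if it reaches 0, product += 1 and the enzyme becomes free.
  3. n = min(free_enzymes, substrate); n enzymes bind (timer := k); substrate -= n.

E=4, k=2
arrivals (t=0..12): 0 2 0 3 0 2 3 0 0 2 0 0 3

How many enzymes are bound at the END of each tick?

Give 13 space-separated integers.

t=0: arr=0 -> substrate=0 bound=0 product=0
t=1: arr=2 -> substrate=0 bound=2 product=0
t=2: arr=0 -> substrate=0 bound=2 product=0
t=3: arr=3 -> substrate=0 bound=3 product=2
t=4: arr=0 -> substrate=0 bound=3 product=2
t=5: arr=2 -> substrate=0 bound=2 product=5
t=6: arr=3 -> substrate=1 bound=4 product=5
t=7: arr=0 -> substrate=0 bound=3 product=7
t=8: arr=0 -> substrate=0 bound=1 product=9
t=9: arr=2 -> substrate=0 bound=2 product=10
t=10: arr=0 -> substrate=0 bound=2 product=10
t=11: arr=0 -> substrate=0 bound=0 product=12
t=12: arr=3 -> substrate=0 bound=3 product=12

Answer: 0 2 2 3 3 2 4 3 1 2 2 0 3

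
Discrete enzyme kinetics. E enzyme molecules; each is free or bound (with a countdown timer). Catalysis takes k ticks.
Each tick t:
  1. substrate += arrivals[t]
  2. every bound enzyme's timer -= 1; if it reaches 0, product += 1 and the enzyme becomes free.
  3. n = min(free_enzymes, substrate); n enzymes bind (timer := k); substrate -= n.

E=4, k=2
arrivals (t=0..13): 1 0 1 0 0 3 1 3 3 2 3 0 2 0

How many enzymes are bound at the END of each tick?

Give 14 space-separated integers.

Answer: 1 1 1 1 0 3 4 4 4 4 4 4 4 2

Derivation:
t=0: arr=1 -> substrate=0 bound=1 product=0
t=1: arr=0 -> substrate=0 bound=1 product=0
t=2: arr=1 -> substrate=0 bound=1 product=1
t=3: arr=0 -> substrate=0 bound=1 product=1
t=4: arr=0 -> substrate=0 bound=0 product=2
t=5: arr=3 -> substrate=0 bound=3 product=2
t=6: arr=1 -> substrate=0 bound=4 product=2
t=7: arr=3 -> substrate=0 bound=4 product=5
t=8: arr=3 -> substrate=2 bound=4 product=6
t=9: arr=2 -> substrate=1 bound=4 product=9
t=10: arr=3 -> substrate=3 bound=4 product=10
t=11: arr=0 -> substrate=0 bound=4 product=13
t=12: arr=2 -> substrate=1 bound=4 product=14
t=13: arr=0 -> substrate=0 bound=2 product=17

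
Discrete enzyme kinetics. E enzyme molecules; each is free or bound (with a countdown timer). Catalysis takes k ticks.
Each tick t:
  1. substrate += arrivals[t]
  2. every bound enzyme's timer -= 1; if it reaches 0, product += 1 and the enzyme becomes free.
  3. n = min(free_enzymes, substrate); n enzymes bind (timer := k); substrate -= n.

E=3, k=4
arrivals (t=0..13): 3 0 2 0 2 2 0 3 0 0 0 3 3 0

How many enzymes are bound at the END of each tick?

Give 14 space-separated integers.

t=0: arr=3 -> substrate=0 bound=3 product=0
t=1: arr=0 -> substrate=0 bound=3 product=0
t=2: arr=2 -> substrate=2 bound=3 product=0
t=3: arr=0 -> substrate=2 bound=3 product=0
t=4: arr=2 -> substrate=1 bound=3 product=3
t=5: arr=2 -> substrate=3 bound=3 product=3
t=6: arr=0 -> substrate=3 bound=3 product=3
t=7: arr=3 -> substrate=6 bound=3 product=3
t=8: arr=0 -> substrate=3 bound=3 product=6
t=9: arr=0 -> substrate=3 bound=3 product=6
t=10: arr=0 -> substrate=3 bound=3 product=6
t=11: arr=3 -> substrate=6 bound=3 product=6
t=12: arr=3 -> substrate=6 bound=3 product=9
t=13: arr=0 -> substrate=6 bound=3 product=9

Answer: 3 3 3 3 3 3 3 3 3 3 3 3 3 3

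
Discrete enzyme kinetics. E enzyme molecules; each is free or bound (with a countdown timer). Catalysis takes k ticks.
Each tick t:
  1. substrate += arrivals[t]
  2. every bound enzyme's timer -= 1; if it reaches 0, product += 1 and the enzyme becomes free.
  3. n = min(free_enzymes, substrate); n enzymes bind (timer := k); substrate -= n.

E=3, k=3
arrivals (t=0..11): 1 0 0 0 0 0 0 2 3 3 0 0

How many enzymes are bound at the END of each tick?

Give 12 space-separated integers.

t=0: arr=1 -> substrate=0 bound=1 product=0
t=1: arr=0 -> substrate=0 bound=1 product=0
t=2: arr=0 -> substrate=0 bound=1 product=0
t=3: arr=0 -> substrate=0 bound=0 product=1
t=4: arr=0 -> substrate=0 bound=0 product=1
t=5: arr=0 -> substrate=0 bound=0 product=1
t=6: arr=0 -> substrate=0 bound=0 product=1
t=7: arr=2 -> substrate=0 bound=2 product=1
t=8: arr=3 -> substrate=2 bound=3 product=1
t=9: arr=3 -> substrate=5 bound=3 product=1
t=10: arr=0 -> substrate=3 bound=3 product=3
t=11: arr=0 -> substrate=2 bound=3 product=4

Answer: 1 1 1 0 0 0 0 2 3 3 3 3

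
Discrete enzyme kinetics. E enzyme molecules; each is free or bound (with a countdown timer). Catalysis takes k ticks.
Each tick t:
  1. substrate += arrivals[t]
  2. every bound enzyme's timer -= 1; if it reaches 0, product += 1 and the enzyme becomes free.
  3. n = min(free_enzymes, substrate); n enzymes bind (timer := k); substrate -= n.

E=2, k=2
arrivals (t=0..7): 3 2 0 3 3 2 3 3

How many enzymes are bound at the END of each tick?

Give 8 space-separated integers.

Answer: 2 2 2 2 2 2 2 2

Derivation:
t=0: arr=3 -> substrate=1 bound=2 product=0
t=1: arr=2 -> substrate=3 bound=2 product=0
t=2: arr=0 -> substrate=1 bound=2 product=2
t=3: arr=3 -> substrate=4 bound=2 product=2
t=4: arr=3 -> substrate=5 bound=2 product=4
t=5: arr=2 -> substrate=7 bound=2 product=4
t=6: arr=3 -> substrate=8 bound=2 product=6
t=7: arr=3 -> substrate=11 bound=2 product=6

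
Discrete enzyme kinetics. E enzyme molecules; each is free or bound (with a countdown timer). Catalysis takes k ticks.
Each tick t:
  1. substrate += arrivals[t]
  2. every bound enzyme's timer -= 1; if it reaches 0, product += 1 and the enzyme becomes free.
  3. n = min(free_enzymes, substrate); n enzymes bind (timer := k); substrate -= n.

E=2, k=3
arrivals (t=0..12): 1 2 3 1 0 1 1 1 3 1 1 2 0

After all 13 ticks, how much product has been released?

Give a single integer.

Answer: 7

Derivation:
t=0: arr=1 -> substrate=0 bound=1 product=0
t=1: arr=2 -> substrate=1 bound=2 product=0
t=2: arr=3 -> substrate=4 bound=2 product=0
t=3: arr=1 -> substrate=4 bound=2 product=1
t=4: arr=0 -> substrate=3 bound=2 product=2
t=5: arr=1 -> substrate=4 bound=2 product=2
t=6: arr=1 -> substrate=4 bound=2 product=3
t=7: arr=1 -> substrate=4 bound=2 product=4
t=8: arr=3 -> substrate=7 bound=2 product=4
t=9: arr=1 -> substrate=7 bound=2 product=5
t=10: arr=1 -> substrate=7 bound=2 product=6
t=11: arr=2 -> substrate=9 bound=2 product=6
t=12: arr=0 -> substrate=8 bound=2 product=7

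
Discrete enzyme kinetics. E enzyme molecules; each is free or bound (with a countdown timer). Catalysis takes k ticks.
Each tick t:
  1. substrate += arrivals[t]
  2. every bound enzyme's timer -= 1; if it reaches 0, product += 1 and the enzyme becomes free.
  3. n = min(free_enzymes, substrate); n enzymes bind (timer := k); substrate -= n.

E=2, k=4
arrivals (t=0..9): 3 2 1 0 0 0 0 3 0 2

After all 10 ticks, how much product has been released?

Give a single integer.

t=0: arr=3 -> substrate=1 bound=2 product=0
t=1: arr=2 -> substrate=3 bound=2 product=0
t=2: arr=1 -> substrate=4 bound=2 product=0
t=3: arr=0 -> substrate=4 bound=2 product=0
t=4: arr=0 -> substrate=2 bound=2 product=2
t=5: arr=0 -> substrate=2 bound=2 product=2
t=6: arr=0 -> substrate=2 bound=2 product=2
t=7: arr=3 -> substrate=5 bound=2 product=2
t=8: arr=0 -> substrate=3 bound=2 product=4
t=9: arr=2 -> substrate=5 bound=2 product=4

Answer: 4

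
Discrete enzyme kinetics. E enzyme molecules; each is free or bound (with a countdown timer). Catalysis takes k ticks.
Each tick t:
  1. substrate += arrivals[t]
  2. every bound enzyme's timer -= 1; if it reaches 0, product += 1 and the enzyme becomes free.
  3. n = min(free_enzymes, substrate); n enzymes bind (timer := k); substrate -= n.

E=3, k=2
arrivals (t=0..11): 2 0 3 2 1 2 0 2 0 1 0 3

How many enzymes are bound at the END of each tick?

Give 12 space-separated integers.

t=0: arr=2 -> substrate=0 bound=2 product=0
t=1: arr=0 -> substrate=0 bound=2 product=0
t=2: arr=3 -> substrate=0 bound=3 product=2
t=3: arr=2 -> substrate=2 bound=3 product=2
t=4: arr=1 -> substrate=0 bound=3 product=5
t=5: arr=2 -> substrate=2 bound=3 product=5
t=6: arr=0 -> substrate=0 bound=2 product=8
t=7: arr=2 -> substrate=1 bound=3 product=8
t=8: arr=0 -> substrate=0 bound=2 product=10
t=9: arr=1 -> substrate=0 bound=2 product=11
t=10: arr=0 -> substrate=0 bound=1 product=12
t=11: arr=3 -> substrate=0 bound=3 product=13

Answer: 2 2 3 3 3 3 2 3 2 2 1 3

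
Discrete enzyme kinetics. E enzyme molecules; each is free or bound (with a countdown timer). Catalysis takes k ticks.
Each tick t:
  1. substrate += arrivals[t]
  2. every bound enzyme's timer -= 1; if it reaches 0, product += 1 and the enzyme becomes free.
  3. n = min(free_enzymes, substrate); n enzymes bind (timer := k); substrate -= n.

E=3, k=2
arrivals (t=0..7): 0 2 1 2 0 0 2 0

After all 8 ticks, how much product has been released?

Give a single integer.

t=0: arr=0 -> substrate=0 bound=0 product=0
t=1: arr=2 -> substrate=0 bound=2 product=0
t=2: arr=1 -> substrate=0 bound=3 product=0
t=3: arr=2 -> substrate=0 bound=3 product=2
t=4: arr=0 -> substrate=0 bound=2 product=3
t=5: arr=0 -> substrate=0 bound=0 product=5
t=6: arr=2 -> substrate=0 bound=2 product=5
t=7: arr=0 -> substrate=0 bound=2 product=5

Answer: 5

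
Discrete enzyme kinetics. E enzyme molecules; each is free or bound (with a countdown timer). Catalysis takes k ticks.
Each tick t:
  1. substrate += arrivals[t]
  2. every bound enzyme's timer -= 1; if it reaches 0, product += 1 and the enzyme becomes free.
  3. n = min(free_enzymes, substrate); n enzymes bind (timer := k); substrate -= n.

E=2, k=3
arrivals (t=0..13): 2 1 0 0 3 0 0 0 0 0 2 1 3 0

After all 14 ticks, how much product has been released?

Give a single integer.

Answer: 8

Derivation:
t=0: arr=2 -> substrate=0 bound=2 product=0
t=1: arr=1 -> substrate=1 bound=2 product=0
t=2: arr=0 -> substrate=1 bound=2 product=0
t=3: arr=0 -> substrate=0 bound=1 product=2
t=4: arr=3 -> substrate=2 bound=2 product=2
t=5: arr=0 -> substrate=2 bound=2 product=2
t=6: arr=0 -> substrate=1 bound=2 product=3
t=7: arr=0 -> substrate=0 bound=2 product=4
t=8: arr=0 -> substrate=0 bound=2 product=4
t=9: arr=0 -> substrate=0 bound=1 product=5
t=10: arr=2 -> substrate=0 bound=2 product=6
t=11: arr=1 -> substrate=1 bound=2 product=6
t=12: arr=3 -> substrate=4 bound=2 product=6
t=13: arr=0 -> substrate=2 bound=2 product=8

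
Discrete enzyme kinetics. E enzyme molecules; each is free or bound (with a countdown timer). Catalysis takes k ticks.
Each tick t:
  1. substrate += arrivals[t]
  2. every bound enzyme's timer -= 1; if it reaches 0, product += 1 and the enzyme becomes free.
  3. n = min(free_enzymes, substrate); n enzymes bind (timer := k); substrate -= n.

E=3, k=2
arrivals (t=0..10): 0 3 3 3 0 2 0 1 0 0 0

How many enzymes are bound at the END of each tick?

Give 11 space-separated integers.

Answer: 0 3 3 3 3 3 3 3 3 0 0

Derivation:
t=0: arr=0 -> substrate=0 bound=0 product=0
t=1: arr=3 -> substrate=0 bound=3 product=0
t=2: arr=3 -> substrate=3 bound=3 product=0
t=3: arr=3 -> substrate=3 bound=3 product=3
t=4: arr=0 -> substrate=3 bound=3 product=3
t=5: arr=2 -> substrate=2 bound=3 product=6
t=6: arr=0 -> substrate=2 bound=3 product=6
t=7: arr=1 -> substrate=0 bound=3 product=9
t=8: arr=0 -> substrate=0 bound=3 product=9
t=9: arr=0 -> substrate=0 bound=0 product=12
t=10: arr=0 -> substrate=0 bound=0 product=12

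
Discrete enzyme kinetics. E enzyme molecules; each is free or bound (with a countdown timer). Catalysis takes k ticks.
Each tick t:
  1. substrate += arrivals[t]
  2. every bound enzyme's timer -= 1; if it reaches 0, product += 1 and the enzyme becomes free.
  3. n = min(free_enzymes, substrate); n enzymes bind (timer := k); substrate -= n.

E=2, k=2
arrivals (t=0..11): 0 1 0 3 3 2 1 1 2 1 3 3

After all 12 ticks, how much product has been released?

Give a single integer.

t=0: arr=0 -> substrate=0 bound=0 product=0
t=1: arr=1 -> substrate=0 bound=1 product=0
t=2: arr=0 -> substrate=0 bound=1 product=0
t=3: arr=3 -> substrate=1 bound=2 product=1
t=4: arr=3 -> substrate=4 bound=2 product=1
t=5: arr=2 -> substrate=4 bound=2 product=3
t=6: arr=1 -> substrate=5 bound=2 product=3
t=7: arr=1 -> substrate=4 bound=2 product=5
t=8: arr=2 -> substrate=6 bound=2 product=5
t=9: arr=1 -> substrate=5 bound=2 product=7
t=10: arr=3 -> substrate=8 bound=2 product=7
t=11: arr=3 -> substrate=9 bound=2 product=9

Answer: 9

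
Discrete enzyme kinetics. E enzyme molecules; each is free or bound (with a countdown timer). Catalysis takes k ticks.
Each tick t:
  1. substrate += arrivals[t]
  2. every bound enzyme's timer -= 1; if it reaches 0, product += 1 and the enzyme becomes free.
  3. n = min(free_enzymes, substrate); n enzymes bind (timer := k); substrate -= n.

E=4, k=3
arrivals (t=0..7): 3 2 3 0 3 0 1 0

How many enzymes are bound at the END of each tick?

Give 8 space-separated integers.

Answer: 3 4 4 4 4 4 4 4

Derivation:
t=0: arr=3 -> substrate=0 bound=3 product=0
t=1: arr=2 -> substrate=1 bound=4 product=0
t=2: arr=3 -> substrate=4 bound=4 product=0
t=3: arr=0 -> substrate=1 bound=4 product=3
t=4: arr=3 -> substrate=3 bound=4 product=4
t=5: arr=0 -> substrate=3 bound=4 product=4
t=6: arr=1 -> substrate=1 bound=4 product=7
t=7: arr=0 -> substrate=0 bound=4 product=8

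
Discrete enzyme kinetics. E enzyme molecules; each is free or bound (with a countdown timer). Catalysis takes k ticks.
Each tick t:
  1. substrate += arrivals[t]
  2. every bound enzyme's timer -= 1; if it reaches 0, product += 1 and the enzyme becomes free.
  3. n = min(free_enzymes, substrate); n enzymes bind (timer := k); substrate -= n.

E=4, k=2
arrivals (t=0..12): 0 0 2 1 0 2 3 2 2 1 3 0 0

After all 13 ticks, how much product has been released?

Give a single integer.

Answer: 15

Derivation:
t=0: arr=0 -> substrate=0 bound=0 product=0
t=1: arr=0 -> substrate=0 bound=0 product=0
t=2: arr=2 -> substrate=0 bound=2 product=0
t=3: arr=1 -> substrate=0 bound=3 product=0
t=4: arr=0 -> substrate=0 bound=1 product=2
t=5: arr=2 -> substrate=0 bound=2 product=3
t=6: arr=3 -> substrate=1 bound=4 product=3
t=7: arr=2 -> substrate=1 bound=4 product=5
t=8: arr=2 -> substrate=1 bound=4 product=7
t=9: arr=1 -> substrate=0 bound=4 product=9
t=10: arr=3 -> substrate=1 bound=4 product=11
t=11: arr=0 -> substrate=0 bound=3 product=13
t=12: arr=0 -> substrate=0 bound=1 product=15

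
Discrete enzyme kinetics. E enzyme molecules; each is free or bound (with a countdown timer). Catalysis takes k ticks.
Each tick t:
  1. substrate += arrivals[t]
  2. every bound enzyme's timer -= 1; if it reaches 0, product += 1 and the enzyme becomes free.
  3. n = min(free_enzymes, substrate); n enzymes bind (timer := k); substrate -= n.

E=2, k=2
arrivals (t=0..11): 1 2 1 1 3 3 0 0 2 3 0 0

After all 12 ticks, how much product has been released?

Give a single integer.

t=0: arr=1 -> substrate=0 bound=1 product=0
t=1: arr=2 -> substrate=1 bound=2 product=0
t=2: arr=1 -> substrate=1 bound=2 product=1
t=3: arr=1 -> substrate=1 bound=2 product=2
t=4: arr=3 -> substrate=3 bound=2 product=3
t=5: arr=3 -> substrate=5 bound=2 product=4
t=6: arr=0 -> substrate=4 bound=2 product=5
t=7: arr=0 -> substrate=3 bound=2 product=6
t=8: arr=2 -> substrate=4 bound=2 product=7
t=9: arr=3 -> substrate=6 bound=2 product=8
t=10: arr=0 -> substrate=5 bound=2 product=9
t=11: arr=0 -> substrate=4 bound=2 product=10

Answer: 10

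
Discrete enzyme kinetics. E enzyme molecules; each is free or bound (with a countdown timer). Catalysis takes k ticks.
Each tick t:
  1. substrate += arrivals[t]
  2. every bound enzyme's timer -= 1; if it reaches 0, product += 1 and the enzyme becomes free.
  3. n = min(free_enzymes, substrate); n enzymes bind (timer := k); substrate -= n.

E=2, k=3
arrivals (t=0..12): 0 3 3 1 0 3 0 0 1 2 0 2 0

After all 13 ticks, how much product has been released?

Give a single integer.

t=0: arr=0 -> substrate=0 bound=0 product=0
t=1: arr=3 -> substrate=1 bound=2 product=0
t=2: arr=3 -> substrate=4 bound=2 product=0
t=3: arr=1 -> substrate=5 bound=2 product=0
t=4: arr=0 -> substrate=3 bound=2 product=2
t=5: arr=3 -> substrate=6 bound=2 product=2
t=6: arr=0 -> substrate=6 bound=2 product=2
t=7: arr=0 -> substrate=4 bound=2 product=4
t=8: arr=1 -> substrate=5 bound=2 product=4
t=9: arr=2 -> substrate=7 bound=2 product=4
t=10: arr=0 -> substrate=5 bound=2 product=6
t=11: arr=2 -> substrate=7 bound=2 product=6
t=12: arr=0 -> substrate=7 bound=2 product=6

Answer: 6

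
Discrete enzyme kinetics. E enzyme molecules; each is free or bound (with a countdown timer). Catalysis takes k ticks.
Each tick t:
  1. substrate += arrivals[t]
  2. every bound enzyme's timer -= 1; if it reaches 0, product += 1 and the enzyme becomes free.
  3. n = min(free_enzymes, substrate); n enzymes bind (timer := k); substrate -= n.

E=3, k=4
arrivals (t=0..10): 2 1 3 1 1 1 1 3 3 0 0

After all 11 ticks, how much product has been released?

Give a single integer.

Answer: 6

Derivation:
t=0: arr=2 -> substrate=0 bound=2 product=0
t=1: arr=1 -> substrate=0 bound=3 product=0
t=2: arr=3 -> substrate=3 bound=3 product=0
t=3: arr=1 -> substrate=4 bound=3 product=0
t=4: arr=1 -> substrate=3 bound=3 product=2
t=5: arr=1 -> substrate=3 bound=3 product=3
t=6: arr=1 -> substrate=4 bound=3 product=3
t=7: arr=3 -> substrate=7 bound=3 product=3
t=8: arr=3 -> substrate=8 bound=3 product=5
t=9: arr=0 -> substrate=7 bound=3 product=6
t=10: arr=0 -> substrate=7 bound=3 product=6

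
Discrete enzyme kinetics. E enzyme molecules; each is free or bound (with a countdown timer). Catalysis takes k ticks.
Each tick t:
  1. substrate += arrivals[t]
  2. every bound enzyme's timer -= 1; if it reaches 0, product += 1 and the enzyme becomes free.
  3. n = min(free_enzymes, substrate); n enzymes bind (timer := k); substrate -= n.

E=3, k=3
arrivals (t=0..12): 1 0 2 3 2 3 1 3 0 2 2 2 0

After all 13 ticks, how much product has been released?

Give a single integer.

Answer: 10

Derivation:
t=0: arr=1 -> substrate=0 bound=1 product=0
t=1: arr=0 -> substrate=0 bound=1 product=0
t=2: arr=2 -> substrate=0 bound=3 product=0
t=3: arr=3 -> substrate=2 bound=3 product=1
t=4: arr=2 -> substrate=4 bound=3 product=1
t=5: arr=3 -> substrate=5 bound=3 product=3
t=6: arr=1 -> substrate=5 bound=3 product=4
t=7: arr=3 -> substrate=8 bound=3 product=4
t=8: arr=0 -> substrate=6 bound=3 product=6
t=9: arr=2 -> substrate=7 bound=3 product=7
t=10: arr=2 -> substrate=9 bound=3 product=7
t=11: arr=2 -> substrate=9 bound=3 product=9
t=12: arr=0 -> substrate=8 bound=3 product=10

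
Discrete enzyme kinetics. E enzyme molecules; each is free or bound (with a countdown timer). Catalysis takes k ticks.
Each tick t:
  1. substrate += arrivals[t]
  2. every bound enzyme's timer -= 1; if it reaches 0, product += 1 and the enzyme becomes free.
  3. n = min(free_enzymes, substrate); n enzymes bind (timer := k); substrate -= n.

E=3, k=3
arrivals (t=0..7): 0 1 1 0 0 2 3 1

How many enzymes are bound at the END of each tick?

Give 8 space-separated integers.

Answer: 0 1 2 2 1 2 3 3

Derivation:
t=0: arr=0 -> substrate=0 bound=0 product=0
t=1: arr=1 -> substrate=0 bound=1 product=0
t=2: arr=1 -> substrate=0 bound=2 product=0
t=3: arr=0 -> substrate=0 bound=2 product=0
t=4: arr=0 -> substrate=0 bound=1 product=1
t=5: arr=2 -> substrate=0 bound=2 product=2
t=6: arr=3 -> substrate=2 bound=3 product=2
t=7: arr=1 -> substrate=3 bound=3 product=2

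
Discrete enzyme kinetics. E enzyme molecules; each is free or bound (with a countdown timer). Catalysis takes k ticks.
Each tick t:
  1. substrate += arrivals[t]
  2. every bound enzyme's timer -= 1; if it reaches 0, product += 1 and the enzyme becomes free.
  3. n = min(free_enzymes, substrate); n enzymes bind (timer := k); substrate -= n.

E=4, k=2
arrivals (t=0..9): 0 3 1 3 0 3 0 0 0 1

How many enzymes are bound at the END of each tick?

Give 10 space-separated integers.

t=0: arr=0 -> substrate=0 bound=0 product=0
t=1: arr=3 -> substrate=0 bound=3 product=0
t=2: arr=1 -> substrate=0 bound=4 product=0
t=3: arr=3 -> substrate=0 bound=4 product=3
t=4: arr=0 -> substrate=0 bound=3 product=4
t=5: arr=3 -> substrate=0 bound=3 product=7
t=6: arr=0 -> substrate=0 bound=3 product=7
t=7: arr=0 -> substrate=0 bound=0 product=10
t=8: arr=0 -> substrate=0 bound=0 product=10
t=9: arr=1 -> substrate=0 bound=1 product=10

Answer: 0 3 4 4 3 3 3 0 0 1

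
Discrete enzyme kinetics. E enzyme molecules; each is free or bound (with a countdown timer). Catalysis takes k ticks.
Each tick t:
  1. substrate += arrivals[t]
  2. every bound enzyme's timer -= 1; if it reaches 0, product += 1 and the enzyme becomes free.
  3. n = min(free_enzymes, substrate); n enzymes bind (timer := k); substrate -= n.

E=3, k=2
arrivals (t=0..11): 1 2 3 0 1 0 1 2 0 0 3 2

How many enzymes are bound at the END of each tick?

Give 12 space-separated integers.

t=0: arr=1 -> substrate=0 bound=1 product=0
t=1: arr=2 -> substrate=0 bound=3 product=0
t=2: arr=3 -> substrate=2 bound=3 product=1
t=3: arr=0 -> substrate=0 bound=3 product=3
t=4: arr=1 -> substrate=0 bound=3 product=4
t=5: arr=0 -> substrate=0 bound=1 product=6
t=6: arr=1 -> substrate=0 bound=1 product=7
t=7: arr=2 -> substrate=0 bound=3 product=7
t=8: arr=0 -> substrate=0 bound=2 product=8
t=9: arr=0 -> substrate=0 bound=0 product=10
t=10: arr=3 -> substrate=0 bound=3 product=10
t=11: arr=2 -> substrate=2 bound=3 product=10

Answer: 1 3 3 3 3 1 1 3 2 0 3 3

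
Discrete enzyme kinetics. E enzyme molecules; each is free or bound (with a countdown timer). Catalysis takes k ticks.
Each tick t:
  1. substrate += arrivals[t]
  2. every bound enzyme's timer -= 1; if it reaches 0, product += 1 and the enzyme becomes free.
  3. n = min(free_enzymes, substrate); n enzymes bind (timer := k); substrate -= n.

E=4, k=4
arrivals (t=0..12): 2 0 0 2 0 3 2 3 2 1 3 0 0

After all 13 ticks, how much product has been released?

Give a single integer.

Answer: 8

Derivation:
t=0: arr=2 -> substrate=0 bound=2 product=0
t=1: arr=0 -> substrate=0 bound=2 product=0
t=2: arr=0 -> substrate=0 bound=2 product=0
t=3: arr=2 -> substrate=0 bound=4 product=0
t=4: arr=0 -> substrate=0 bound=2 product=2
t=5: arr=3 -> substrate=1 bound=4 product=2
t=6: arr=2 -> substrate=3 bound=4 product=2
t=7: arr=3 -> substrate=4 bound=4 product=4
t=8: arr=2 -> substrate=6 bound=4 product=4
t=9: arr=1 -> substrate=5 bound=4 product=6
t=10: arr=3 -> substrate=8 bound=4 product=6
t=11: arr=0 -> substrate=6 bound=4 product=8
t=12: arr=0 -> substrate=6 bound=4 product=8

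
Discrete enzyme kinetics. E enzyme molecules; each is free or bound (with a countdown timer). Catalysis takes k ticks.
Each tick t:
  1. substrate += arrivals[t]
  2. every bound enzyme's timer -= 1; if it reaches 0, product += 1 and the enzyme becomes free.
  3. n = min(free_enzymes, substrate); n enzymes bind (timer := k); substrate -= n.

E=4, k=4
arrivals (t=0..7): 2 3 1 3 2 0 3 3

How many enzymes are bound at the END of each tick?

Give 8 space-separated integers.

Answer: 2 4 4 4 4 4 4 4

Derivation:
t=0: arr=2 -> substrate=0 bound=2 product=0
t=1: arr=3 -> substrate=1 bound=4 product=0
t=2: arr=1 -> substrate=2 bound=4 product=0
t=3: arr=3 -> substrate=5 bound=4 product=0
t=4: arr=2 -> substrate=5 bound=4 product=2
t=5: arr=0 -> substrate=3 bound=4 product=4
t=6: arr=3 -> substrate=6 bound=4 product=4
t=7: arr=3 -> substrate=9 bound=4 product=4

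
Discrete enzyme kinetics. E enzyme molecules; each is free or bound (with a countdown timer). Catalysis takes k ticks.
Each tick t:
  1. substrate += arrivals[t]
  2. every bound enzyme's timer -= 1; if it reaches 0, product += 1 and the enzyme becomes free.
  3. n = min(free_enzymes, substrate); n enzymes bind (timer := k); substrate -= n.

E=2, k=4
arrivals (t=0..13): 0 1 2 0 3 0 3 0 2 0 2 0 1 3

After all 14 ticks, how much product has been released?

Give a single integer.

Answer: 5

Derivation:
t=0: arr=0 -> substrate=0 bound=0 product=0
t=1: arr=1 -> substrate=0 bound=1 product=0
t=2: arr=2 -> substrate=1 bound=2 product=0
t=3: arr=0 -> substrate=1 bound=2 product=0
t=4: arr=3 -> substrate=4 bound=2 product=0
t=5: arr=0 -> substrate=3 bound=2 product=1
t=6: arr=3 -> substrate=5 bound=2 product=2
t=7: arr=0 -> substrate=5 bound=2 product=2
t=8: arr=2 -> substrate=7 bound=2 product=2
t=9: arr=0 -> substrate=6 bound=2 product=3
t=10: arr=2 -> substrate=7 bound=2 product=4
t=11: arr=0 -> substrate=7 bound=2 product=4
t=12: arr=1 -> substrate=8 bound=2 product=4
t=13: arr=3 -> substrate=10 bound=2 product=5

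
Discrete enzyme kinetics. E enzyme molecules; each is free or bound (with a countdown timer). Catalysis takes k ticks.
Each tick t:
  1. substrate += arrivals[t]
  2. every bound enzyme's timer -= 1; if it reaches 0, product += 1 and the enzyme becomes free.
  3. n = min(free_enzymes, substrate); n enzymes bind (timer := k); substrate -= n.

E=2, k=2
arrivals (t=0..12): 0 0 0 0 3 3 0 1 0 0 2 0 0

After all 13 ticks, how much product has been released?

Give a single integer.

Answer: 8

Derivation:
t=0: arr=0 -> substrate=0 bound=0 product=0
t=1: arr=0 -> substrate=0 bound=0 product=0
t=2: arr=0 -> substrate=0 bound=0 product=0
t=3: arr=0 -> substrate=0 bound=0 product=0
t=4: arr=3 -> substrate=1 bound=2 product=0
t=5: arr=3 -> substrate=4 bound=2 product=0
t=6: arr=0 -> substrate=2 bound=2 product=2
t=7: arr=1 -> substrate=3 bound=2 product=2
t=8: arr=0 -> substrate=1 bound=2 product=4
t=9: arr=0 -> substrate=1 bound=2 product=4
t=10: arr=2 -> substrate=1 bound=2 product=6
t=11: arr=0 -> substrate=1 bound=2 product=6
t=12: arr=0 -> substrate=0 bound=1 product=8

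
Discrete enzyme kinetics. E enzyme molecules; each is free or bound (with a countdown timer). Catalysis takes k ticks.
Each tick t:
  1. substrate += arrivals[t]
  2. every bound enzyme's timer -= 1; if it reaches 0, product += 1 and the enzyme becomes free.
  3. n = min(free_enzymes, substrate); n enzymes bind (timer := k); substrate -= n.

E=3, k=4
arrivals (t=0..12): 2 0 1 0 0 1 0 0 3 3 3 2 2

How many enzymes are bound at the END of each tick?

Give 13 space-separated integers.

Answer: 2 2 3 3 1 2 1 1 3 3 3 3 3

Derivation:
t=0: arr=2 -> substrate=0 bound=2 product=0
t=1: arr=0 -> substrate=0 bound=2 product=0
t=2: arr=1 -> substrate=0 bound=3 product=0
t=3: arr=0 -> substrate=0 bound=3 product=0
t=4: arr=0 -> substrate=0 bound=1 product=2
t=5: arr=1 -> substrate=0 bound=2 product=2
t=6: arr=0 -> substrate=0 bound=1 product=3
t=7: arr=0 -> substrate=0 bound=1 product=3
t=8: arr=3 -> substrate=1 bound=3 product=3
t=9: arr=3 -> substrate=3 bound=3 product=4
t=10: arr=3 -> substrate=6 bound=3 product=4
t=11: arr=2 -> substrate=8 bound=3 product=4
t=12: arr=2 -> substrate=8 bound=3 product=6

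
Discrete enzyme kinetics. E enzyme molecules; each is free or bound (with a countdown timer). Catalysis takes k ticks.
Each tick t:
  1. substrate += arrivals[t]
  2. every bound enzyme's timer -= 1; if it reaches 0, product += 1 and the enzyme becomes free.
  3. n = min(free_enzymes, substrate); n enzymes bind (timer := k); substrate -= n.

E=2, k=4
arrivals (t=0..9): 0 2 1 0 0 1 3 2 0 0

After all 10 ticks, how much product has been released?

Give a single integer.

t=0: arr=0 -> substrate=0 bound=0 product=0
t=1: arr=2 -> substrate=0 bound=2 product=0
t=2: arr=1 -> substrate=1 bound=2 product=0
t=3: arr=0 -> substrate=1 bound=2 product=0
t=4: arr=0 -> substrate=1 bound=2 product=0
t=5: arr=1 -> substrate=0 bound=2 product=2
t=6: arr=3 -> substrate=3 bound=2 product=2
t=7: arr=2 -> substrate=5 bound=2 product=2
t=8: arr=0 -> substrate=5 bound=2 product=2
t=9: arr=0 -> substrate=3 bound=2 product=4

Answer: 4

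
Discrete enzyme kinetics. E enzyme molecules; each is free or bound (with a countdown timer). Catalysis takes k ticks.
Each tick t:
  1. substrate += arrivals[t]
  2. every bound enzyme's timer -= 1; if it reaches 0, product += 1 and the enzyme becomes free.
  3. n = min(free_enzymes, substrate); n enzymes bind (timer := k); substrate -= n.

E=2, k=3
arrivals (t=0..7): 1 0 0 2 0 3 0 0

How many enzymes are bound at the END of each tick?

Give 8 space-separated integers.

t=0: arr=1 -> substrate=0 bound=1 product=0
t=1: arr=0 -> substrate=0 bound=1 product=0
t=2: arr=0 -> substrate=0 bound=1 product=0
t=3: arr=2 -> substrate=0 bound=2 product=1
t=4: arr=0 -> substrate=0 bound=2 product=1
t=5: arr=3 -> substrate=3 bound=2 product=1
t=6: arr=0 -> substrate=1 bound=2 product=3
t=7: arr=0 -> substrate=1 bound=2 product=3

Answer: 1 1 1 2 2 2 2 2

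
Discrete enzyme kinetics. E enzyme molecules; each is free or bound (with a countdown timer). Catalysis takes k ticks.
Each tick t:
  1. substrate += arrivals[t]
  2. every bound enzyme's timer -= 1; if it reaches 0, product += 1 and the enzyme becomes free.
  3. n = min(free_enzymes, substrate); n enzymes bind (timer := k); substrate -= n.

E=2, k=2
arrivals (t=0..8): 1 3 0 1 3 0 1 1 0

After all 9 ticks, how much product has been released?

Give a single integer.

Answer: 7

Derivation:
t=0: arr=1 -> substrate=0 bound=1 product=0
t=1: arr=3 -> substrate=2 bound=2 product=0
t=2: arr=0 -> substrate=1 bound=2 product=1
t=3: arr=1 -> substrate=1 bound=2 product=2
t=4: arr=3 -> substrate=3 bound=2 product=3
t=5: arr=0 -> substrate=2 bound=2 product=4
t=6: arr=1 -> substrate=2 bound=2 product=5
t=7: arr=1 -> substrate=2 bound=2 product=6
t=8: arr=0 -> substrate=1 bound=2 product=7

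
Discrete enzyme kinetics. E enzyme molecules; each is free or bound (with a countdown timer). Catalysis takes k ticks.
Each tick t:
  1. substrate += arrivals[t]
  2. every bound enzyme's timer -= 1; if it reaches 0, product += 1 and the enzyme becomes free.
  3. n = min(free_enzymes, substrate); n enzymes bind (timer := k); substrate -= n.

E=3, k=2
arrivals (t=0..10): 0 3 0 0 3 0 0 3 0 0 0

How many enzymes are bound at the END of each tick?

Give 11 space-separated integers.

t=0: arr=0 -> substrate=0 bound=0 product=0
t=1: arr=3 -> substrate=0 bound=3 product=0
t=2: arr=0 -> substrate=0 bound=3 product=0
t=3: arr=0 -> substrate=0 bound=0 product=3
t=4: arr=3 -> substrate=0 bound=3 product=3
t=5: arr=0 -> substrate=0 bound=3 product=3
t=6: arr=0 -> substrate=0 bound=0 product=6
t=7: arr=3 -> substrate=0 bound=3 product=6
t=8: arr=0 -> substrate=0 bound=3 product=6
t=9: arr=0 -> substrate=0 bound=0 product=9
t=10: arr=0 -> substrate=0 bound=0 product=9

Answer: 0 3 3 0 3 3 0 3 3 0 0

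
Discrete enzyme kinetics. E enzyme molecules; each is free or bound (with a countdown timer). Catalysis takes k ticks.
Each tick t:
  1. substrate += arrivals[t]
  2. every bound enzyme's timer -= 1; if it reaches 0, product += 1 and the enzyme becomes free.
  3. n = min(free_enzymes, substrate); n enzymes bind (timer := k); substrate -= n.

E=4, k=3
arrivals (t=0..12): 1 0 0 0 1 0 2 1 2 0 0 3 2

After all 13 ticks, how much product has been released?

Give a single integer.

t=0: arr=1 -> substrate=0 bound=1 product=0
t=1: arr=0 -> substrate=0 bound=1 product=0
t=2: arr=0 -> substrate=0 bound=1 product=0
t=3: arr=0 -> substrate=0 bound=0 product=1
t=4: arr=1 -> substrate=0 bound=1 product=1
t=5: arr=0 -> substrate=0 bound=1 product=1
t=6: arr=2 -> substrate=0 bound=3 product=1
t=7: arr=1 -> substrate=0 bound=3 product=2
t=8: arr=2 -> substrate=1 bound=4 product=2
t=9: arr=0 -> substrate=0 bound=3 product=4
t=10: arr=0 -> substrate=0 bound=2 product=5
t=11: arr=3 -> substrate=0 bound=4 product=6
t=12: arr=2 -> substrate=1 bound=4 product=7

Answer: 7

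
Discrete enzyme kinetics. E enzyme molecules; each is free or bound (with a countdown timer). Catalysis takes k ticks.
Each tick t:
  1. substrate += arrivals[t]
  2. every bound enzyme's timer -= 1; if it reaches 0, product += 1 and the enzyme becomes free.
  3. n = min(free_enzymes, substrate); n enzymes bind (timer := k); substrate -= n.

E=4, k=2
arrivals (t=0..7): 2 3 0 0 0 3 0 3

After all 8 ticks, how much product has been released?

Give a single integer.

Answer: 8

Derivation:
t=0: arr=2 -> substrate=0 bound=2 product=0
t=1: arr=3 -> substrate=1 bound=4 product=0
t=2: arr=0 -> substrate=0 bound=3 product=2
t=3: arr=0 -> substrate=0 bound=1 product=4
t=4: arr=0 -> substrate=0 bound=0 product=5
t=5: arr=3 -> substrate=0 bound=3 product=5
t=6: arr=0 -> substrate=0 bound=3 product=5
t=7: arr=3 -> substrate=0 bound=3 product=8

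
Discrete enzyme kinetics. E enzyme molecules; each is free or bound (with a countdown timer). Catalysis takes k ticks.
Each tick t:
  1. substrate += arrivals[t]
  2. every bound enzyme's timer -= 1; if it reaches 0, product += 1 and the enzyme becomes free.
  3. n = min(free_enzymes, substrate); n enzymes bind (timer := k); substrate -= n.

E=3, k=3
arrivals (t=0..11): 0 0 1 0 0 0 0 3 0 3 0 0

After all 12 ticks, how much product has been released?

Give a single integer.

Answer: 4

Derivation:
t=0: arr=0 -> substrate=0 bound=0 product=0
t=1: arr=0 -> substrate=0 bound=0 product=0
t=2: arr=1 -> substrate=0 bound=1 product=0
t=3: arr=0 -> substrate=0 bound=1 product=0
t=4: arr=0 -> substrate=0 bound=1 product=0
t=5: arr=0 -> substrate=0 bound=0 product=1
t=6: arr=0 -> substrate=0 bound=0 product=1
t=7: arr=3 -> substrate=0 bound=3 product=1
t=8: arr=0 -> substrate=0 bound=3 product=1
t=9: arr=3 -> substrate=3 bound=3 product=1
t=10: arr=0 -> substrate=0 bound=3 product=4
t=11: arr=0 -> substrate=0 bound=3 product=4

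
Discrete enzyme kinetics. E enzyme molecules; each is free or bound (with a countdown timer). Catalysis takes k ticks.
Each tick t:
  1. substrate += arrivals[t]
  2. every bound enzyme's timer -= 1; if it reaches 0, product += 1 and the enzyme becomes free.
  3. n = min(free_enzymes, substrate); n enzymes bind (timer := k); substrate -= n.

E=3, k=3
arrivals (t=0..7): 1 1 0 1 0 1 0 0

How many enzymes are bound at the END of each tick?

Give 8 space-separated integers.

t=0: arr=1 -> substrate=0 bound=1 product=0
t=1: arr=1 -> substrate=0 bound=2 product=0
t=2: arr=0 -> substrate=0 bound=2 product=0
t=3: arr=1 -> substrate=0 bound=2 product=1
t=4: arr=0 -> substrate=0 bound=1 product=2
t=5: arr=1 -> substrate=0 bound=2 product=2
t=6: arr=0 -> substrate=0 bound=1 product=3
t=7: arr=0 -> substrate=0 bound=1 product=3

Answer: 1 2 2 2 1 2 1 1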